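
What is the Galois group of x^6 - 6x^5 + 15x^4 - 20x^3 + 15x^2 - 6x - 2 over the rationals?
The polynomial f is an irreducible sextic over Q, so G = Gal(f/Q) is one of the 16 transitive subgroups 6T1, ..., 6T16 of S_6. The discriminant of f is 11337408, which is not a perfect square, so G is not contained in A_6. The transitive groups of degree 6 not contained in A_6 are: C_6 (6T1, order 6), S_3 (6T2, order 6), D_6 (6T3, order 12), C_3 x S_3 (6T5, order 18), A_4 x C_2 (6T6, order 24), S_4 (6T8, order 24), S_3 x S_3 (6T9, order 36), S_4 x C_2 (6T11, order 48), (S_3 x S_3) : C_2 (6T13, order 72), PGL(2,5) (6T14, order 120), S_6 (6T16, order 720). By Dedekind's theorem, for a prime p not dividing disc(f) the degrees of the irreducible factors of f mod p form the cycle type of an element of G. Factoring f modulo the 79 such primes p <= 419 (skipping 2, 3, which divide the discriminant), each new pattern first appears at: mod 5: f = (x^2 + 2)(x^2 + x + 1)(x^2 + 3x + 4), pattern 2+2+2; mod 7: f = (x^6 + x^5 + x^4 + x^3 + x^2 + x + 5), pattern 6; mod 11: f = (x + 2)(x + 7)(x^2 + x + 7)(x^2 + 6x + 2), pattern 2+2+1+1; mod 13: f = (x^3 + 10x^2 + 3x + 3)(x^3 + 10x^2 + 3x + 8), pattern 3+3; mod 61: f = (x + 1)(x + 25)(x + 27)(x + 32)(x + 34)(x + 58), pattern 1+1+1+1+1+1. No other pattern occurs in this range, so the set of observed cycle types is {2+2+2, 6, 2+2+1+1, 3+3, 1+1+1+1+1+1}. The candidates containing elements of all these cycle types are D_6 (6T3) of order 12, A_4 x C_2 (6T6) of order 24, S_3 x S_3 (6T9) of order 36, S_4 x C_2 (6T11) of order 48, (S_3 x S_3) : C_2 (6T13) of order 72, PGL(2,5) (6T14) of order 120, S_6 (6T16) of order 720; the others are excluded. The observed types are precisely the cycle types that occur in D_6 (6T3). Each of the other remaining candidates has further cycle types, and by the Chebotarev density theorem the matching factorization patterns would occur for a proportion of primes equal to their share of the group: A_4 x C_2 (6T6) additionally contains elements of type 2+1+1+1+1 (3 of its 24 elements, about 12% of primes); S_3 x S_3 (6T9) additionally contains elements of type 3+1+1+1 (4 of its 36 elements, about 11% of primes); S_4 x C_2 (6T11) additionally contains elements of type 4+2, 4+1+1, 2+1+1+1+1 (15 of its 48 elements, about 31% of primes); (S_3 x S_3) : C_2 (6T13) additionally contains elements of type 4+2, 3+2+1, 3+1+1+1, 2+1+1+1+1 (40 of its 72 elements, about 56% of primes); PGL(2,5) (6T14) additionally contains elements of type 5+1, 4+1+1 (54 of its 120 elements, about 45% of primes); S_6 (6T16) additionally contains elements of type 5+1, 4+2, 4+1+1, 3+2+1, 3+1+1+1, 2+1+1+1+1 (499 of its 720 elements, about 69% of primes). None of the 79 primes tested shows any such pattern (for each of these groups the chance of that is below 10^-4), which rules them out. Hence G = D_6 (6T3), of order 12.

D_6 (order 12)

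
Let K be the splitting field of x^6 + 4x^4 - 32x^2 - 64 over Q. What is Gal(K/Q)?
A_4 (order 12)

The polynomial f is an irreducible sextic over Q, so G = Gal(f/Q) is one of the 16 transitive subgroups 6T1, ..., 6T16 of S_6. The discriminant of f is 164995463643136 = 12845056^2, a perfect square, so G is contained in A_6. The transitive groups of degree 6 contained in A_6 are: A_4 (6T4, order 12), S_4 (6T7, order 24), (C_3 x C_3) : C_4 (6T10, order 36), PSL(2,5) (6T12, order 60), A_6 (6T15, order 360). By Dedekind's theorem, for a prime p not dividing disc(f) the degrees of the irreducible factors of f mod p form the cycle type of an element of G. Factoring f modulo the 33 such primes p <= 149 (skipping 2, 7, which divide the discriminant), each new pattern first appears at: mod 3: f = (x^3 + 2x + 1)(x^3 + 2x + 2), pattern 3+3; mod 13: f = (x + 1)(x + 12)(x^2 + 7)(x^2 + 11), pattern 2+2+1+1. No other pattern occurs in this range, so the set of observed cycle types is {3+3, 2+2+1+1}. The candidates containing elements of all these cycle types are A_4 (6T4) of order 12, S_4 (6T7) of order 24, (C_3 x C_3) : C_4 (6T10) of order 36, PSL(2,5) (6T12) of order 60, A_6 (6T15) of order 360; the others are excluded. The observed types are precisely the cycle types that occur in A_4 (6T4) (apart from the identity). Each of the other remaining candidates has further cycle types, and by the Chebotarev density theorem the matching factorization patterns would occur for a proportion of primes equal to their share of the group: S_4 (6T7) additionally contains elements of type 4+2 (6 of its 24 elements, about 25% of primes); (C_3 x C_3) : C_4 (6T10) additionally contains elements of type 4+2, 3+1+1+1 (22 of its 36 elements, about 61% of primes); PSL(2,5) (6T12) additionally contains elements of type 5+1 (24 of its 60 elements, about 40% of primes); A_6 (6T15) additionally contains elements of type 5+1, 4+2, 3+1+1+1 (274 of its 360 elements, about 76% of primes). None of the 33 primes tested shows any such pattern (for each of these groups the chance of that is below 10^-4), which rules them out. Hence G = A_4 (6T4), of order 12.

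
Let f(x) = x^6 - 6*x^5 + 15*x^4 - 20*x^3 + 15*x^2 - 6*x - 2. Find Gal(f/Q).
The polynomial f is an irreducible sextic over Q, so G = Gal(f/Q) is one of the 16 transitive subgroups 6T1, ..., 6T16 of S_6. The discriminant of f is 11337408, which is not a perfect square, so G is not contained in A_6. The transitive groups of degree 6 not contained in A_6 are: C_6 (6T1, order 6), S_3 (6T2, order 6), D_6 (6T3, order 12), C_3 x S_3 (6T5, order 18), A_4 x C_2 (6T6, order 24), S_4 (6T8, order 24), S_3 x S_3 (6T9, order 36), S_4 x C_2 (6T11, order 48), (S_3 x S_3) : C_2 (6T13, order 72), PGL(2,5) (6T14, order 120), S_6 (6T16, order 720). By Dedekind's theorem, for a prime p not dividing disc(f) the degrees of the irreducible factors of f mod p form the cycle type of an element of G. Factoring f modulo the 79 such primes p <= 419 (skipping 2, 3, which divide the discriminant), each new pattern first appears at: mod 5: f = (x^2 + 2)(x^2 + x + 1)(x^2 + 3x + 4), pattern 2+2+2; mod 7: f = (x^6 + x^5 + x^4 + x^3 + x^2 + x + 5), pattern 6; mod 11: f = (x + 2)(x + 7)(x^2 + x + 7)(x^2 + 6x + 2), pattern 2+2+1+1; mod 13: f = (x^3 + 10x^2 + 3x + 3)(x^3 + 10x^2 + 3x + 8), pattern 3+3; mod 61: f = (x + 1)(x + 25)(x + 27)(x + 32)(x + 34)(x + 58), pattern 1+1+1+1+1+1. No other pattern occurs in this range, so the set of observed cycle types is {2+2+2, 6, 2+2+1+1, 3+3, 1+1+1+1+1+1}. The candidates containing elements of all these cycle types are D_6 (6T3) of order 12, A_4 x C_2 (6T6) of order 24, S_3 x S_3 (6T9) of order 36, S_4 x C_2 (6T11) of order 48, (S_3 x S_3) : C_2 (6T13) of order 72, PGL(2,5) (6T14) of order 120, S_6 (6T16) of order 720; the others are excluded. The observed types are precisely the cycle types that occur in D_6 (6T3). Each of the other remaining candidates has further cycle types, and by the Chebotarev density theorem the matching factorization patterns would occur for a proportion of primes equal to their share of the group: A_4 x C_2 (6T6) additionally contains elements of type 2+1+1+1+1 (3 of its 24 elements, about 12% of primes); S_3 x S_3 (6T9) additionally contains elements of type 3+1+1+1 (4 of its 36 elements, about 11% of primes); S_4 x C_2 (6T11) additionally contains elements of type 4+2, 4+1+1, 2+1+1+1+1 (15 of its 48 elements, about 31% of primes); (S_3 x S_3) : C_2 (6T13) additionally contains elements of type 4+2, 3+2+1, 3+1+1+1, 2+1+1+1+1 (40 of its 72 elements, about 56% of primes); PGL(2,5) (6T14) additionally contains elements of type 5+1, 4+1+1 (54 of its 120 elements, about 45% of primes); S_6 (6T16) additionally contains elements of type 5+1, 4+2, 4+1+1, 3+2+1, 3+1+1+1, 2+1+1+1+1 (499 of its 720 elements, about 69% of primes). None of the 79 primes tested shows any such pattern (for each of these groups the chance of that is below 10^-4), which rules them out. Hence G = D_6 (6T3), of order 12.

D_6, the dihedral group of order 12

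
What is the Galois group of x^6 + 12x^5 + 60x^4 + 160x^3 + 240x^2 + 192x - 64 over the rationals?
D_6

The polynomial f is an irreducible sextic over Q, so G = Gal(f/Q) is one of the 16 transitive subgroups 6T1, ..., 6T16 of S_6. The discriminant of f is 1603087953297408, which is not a perfect square, so G is not contained in A_6. The transitive groups of degree 6 not contained in A_6 are: C_6 (6T1, order 6), S_3 (6T2, order 6), D_6 (6T3, order 12), C_3 x S_3 (6T5, order 18), A_4 x C_2 (6T6, order 24), S_4 (6T8, order 24), S_3 x S_3 (6T9, order 36), S_4 x C_2 (6T11, order 48), (S_3 x S_3) : C_2 (6T13, order 72), PGL(2,5) (6T14, order 120), S_6 (6T16, order 720). By Dedekind's theorem, for a prime p not dividing disc(f) the degrees of the irreducible factors of f mod p form the cycle type of an element of G. Factoring f modulo the 79 such primes p <= 419 (skipping 2, 3, which divide the discriminant), each new pattern first appears at: mod 5: f = (x^2 + x + 1)(x^2 + 2x + 3)(x^2 + 4x + 2), pattern 2+2+2; mod 7: f = (x^3 + 6x^2 + 5x + 4)(x^3 + 6x^2 + 5x + 5), pattern 3+3; mod 13: f = (x^6 + 12x^5 + 8x^4 + 4x^3 + 6x^2 + 10x + 1), pattern 6; mod 17: f = (x + 9)(x + 12)(x^2 + 11x + 16)(x^2 + 14x + 5), pattern 2+2+1+1; mod 31: f = (x + 6)(x + 9)(x + 13)(x + 22)(x + 26)(x + 29), pattern 1+1+1+1+1+1. No other pattern occurs in this range, so the set of observed cycle types is {2+2+2, 3+3, 6, 2+2+1+1, 1+1+1+1+1+1}. The candidates containing elements of all these cycle types are D_6 (6T3) of order 12, A_4 x C_2 (6T6) of order 24, S_3 x S_3 (6T9) of order 36, S_4 x C_2 (6T11) of order 48, (S_3 x S_3) : C_2 (6T13) of order 72, PGL(2,5) (6T14) of order 120, S_6 (6T16) of order 720; the others are excluded. The observed types are precisely the cycle types that occur in D_6 (6T3). Each of the other remaining candidates has further cycle types, and by the Chebotarev density theorem the matching factorization patterns would occur for a proportion of primes equal to their share of the group: A_4 x C_2 (6T6) additionally contains elements of type 2+1+1+1+1 (3 of its 24 elements, about 12% of primes); S_3 x S_3 (6T9) additionally contains elements of type 3+1+1+1 (4 of its 36 elements, about 11% of primes); S_4 x C_2 (6T11) additionally contains elements of type 4+2, 4+1+1, 2+1+1+1+1 (15 of its 48 elements, about 31% of primes); (S_3 x S_3) : C_2 (6T13) additionally contains elements of type 4+2, 3+2+1, 3+1+1+1, 2+1+1+1+1 (40 of its 72 elements, about 56% of primes); PGL(2,5) (6T14) additionally contains elements of type 5+1, 4+1+1 (54 of its 120 elements, about 45% of primes); S_6 (6T16) additionally contains elements of type 5+1, 4+2, 4+1+1, 3+2+1, 3+1+1+1, 2+1+1+1+1 (499 of its 720 elements, about 69% of primes). None of the 79 primes tested shows any such pattern (for each of these groups the chance of that is below 10^-4), which rules them out. Hence G = D_6 (6T3), of order 12.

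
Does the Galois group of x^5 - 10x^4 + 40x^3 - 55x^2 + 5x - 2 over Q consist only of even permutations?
No

The polynomial is irreducible of degree 5 over Q. Its discriminant is 1876953125, which is not a perfect square. A Galois group lies in the alternating group exactly when the discriminant is a square in Q, so the Galois group (F_20) is not contained in A_5.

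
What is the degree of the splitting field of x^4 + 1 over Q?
The degree of the splitting field over Q equals the order of the Galois group, so first determine the group. The polynomial is an irreducible quartic over Q and its discriminant is 256 = 16^2, a perfect square, so the Galois group is contained in A_4. The resolvent cubic y^3 - 4*y splits completely over Q, which gives the Klein four-group V_4. The Galois group V_4 (4T2) has order 4, so the splitting field has degree 4 over Q.

4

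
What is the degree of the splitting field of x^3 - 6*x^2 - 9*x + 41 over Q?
The degree of the splitting field over Q equals the order of the Galois group, so first determine the group. The polynomial is an irreducible cubic over Q and its discriminant is 35721 = 189^2, a perfect square. For an irreducible cubic, a square discriminant forces the Galois group to be A_3, the cyclic group of order 3. The Galois group C_3 (3T1) has order 3, so the splitting field has degree 3 over Q.

3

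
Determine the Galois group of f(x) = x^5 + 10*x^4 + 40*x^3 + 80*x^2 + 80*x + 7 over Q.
The polynomial f is an irreducible quintic over Q, so G = Gal(f/Q) is a transitive subgroup of S_5: one of C_5 (5T1, order 5), D_5 (5T2, order 10), F_20 (5T3, order 20), A_5 (5T4, order 60) or S_5 (5T5, order 120). The discriminant of f is 1220703125, which is not a perfect square, so G is not contained in A_5. The transitive groups of degree 5 not contained in A_5 are: F_20 (5T3, order 20), S_5 (5T5, order 120). By Dedekind's theorem, for a prime p not dividing disc(f) the degrees of the irreducible factors of f mod p form the cycle type of an element of G. Factoring f modulo the 18 such primes p <= 67 (skipping 5, which divides the discriminant), each new pattern first appears at: mod 2: f = (x + 1)(x^4 + x^3 + x^2 + x + 1), pattern 4+1; mod 11: f = (x^5 + 10x^4 + 7x^3 + 3x^2 + 3x + 7), pattern 5; mod 19: f = (x + 4)(x^2 + 12x + 5)(x^2 + 13x + 7), pattern 2+2+1; mod 31: f = (x + 13)(x + 15)(x + 23)(x + 24)(x + 28), pattern 1+1+1+1+1. No other pattern occurs in this range, so the set of observed cycle types is {4+1, 5, 2+2+1, 1+1+1+1+1}. The candidates containing elements of all these cycle types are F_20 (5T3) of order 20, S_5 (5T5) of order 120; the others are excluded. The observed types are precisely the cycle types that occur in F_20 (5T3). Each of the other remaining candidates has further cycle types, and by the Chebotarev density theorem the matching factorization patterns would occur for a proportion of primes equal to their share of the group: S_5 (5T5) additionally contains elements of type 3+2, 3+1+1, 2+1+1+1 (50 of its 120 elements, about 42% of primes). None of the 18 primes tested shows any such pattern (for each of these groups the chance of that is below 10^-4), which rules them out. Hence G = F_20 (5T3), of order 20.

F_20, the Frobenius group of order 20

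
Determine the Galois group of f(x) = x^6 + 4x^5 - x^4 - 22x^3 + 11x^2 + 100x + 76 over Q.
The polynomial f is an irreducible sextic over Q, so G = Gal(f/Q) is one of the 16 transitive subgroups 6T1, ..., 6T16 of S_6. The discriminant of f is 90962560000 = 301600^2, a perfect square, so G is contained in A_6. The transitive groups of degree 6 contained in A_6 are: A_4 (6T4, order 12), S_4 (6T7, order 24), (C_3 x C_3) : C_4 (6T10, order 36), PSL(2,5) (6T12, order 60), A_6 (6T15, order 360). By Dedekind's theorem, for a prime p not dividing disc(f) the degrees of the irreducible factors of f mod p form the cycle type of an element of G. Factoring f modulo the 19 such primes p <= 83 (skipping 2, 5, 13, 29, which divide the discriminant), each new pattern first appears at: mod 3: f = (x^2 + 1)(x^4 + x^3 + x^2 + x + 1), pattern 4+2; mod 11: f = (x^3 + 5x^2 + 10x + 5)(x^3 + 10x^2 + 5x + 2), pattern 3+3; mod 19: f = (x)(x + 16)(x^2 + 3x + 14)(x^2 + 4x + 13), pattern 2+2+1+1; mod 61: f = (x + 15)(x + 25)(x + 32)(x^3 + 54x^2 + 7x + 35), pattern 3+1+1+1. No other pattern occurs in this range, so the set of observed cycle types is {4+2, 3+3, 2+2+1+1, 3+1+1+1}. The candidates containing elements of all these cycle types are (C_3 x C_3) : C_4 (6T10) of order 36, A_6 (6T15) of order 360; the others are excluded. The observed types are precisely the cycle types that occur in (C_3 x C_3) : C_4 (6T10) (apart from the identity). Each of the other remaining candidates has further cycle types, and by the Chebotarev density theorem the matching factorization patterns would occur for a proportion of primes equal to their share of the group: A_6 (6T15) additionally contains elements of type 5+1 (144 of its 360 elements, about 40% of primes). None of the 19 primes tested shows any such pattern (for each of these groups the chance of that is below 10^-4), which rules them out. Hence G = (C_3 x C_3) : C_4 (6T10), of order 36.

(C_3 x C_3) : C_4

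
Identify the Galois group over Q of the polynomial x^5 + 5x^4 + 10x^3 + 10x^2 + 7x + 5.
S_5 (also written S5)

The polynomial f is an irreducible quintic over Q, so G = Gal(f/Q) is a transitive subgroup of S_5: one of C_5 (5T1, order 5), D_5 (5T2, order 10), F_20 (5T3, order 20), A_5 (5T4, order 60) or S_5 (5T5, order 120). The discriminant of f is 58192, which is not a perfect square, so G is not contained in A_5. The transitive groups of degree 5 not contained in A_5 are: F_20 (5T3, order 20), S_5 (5T5, order 120). By Dedekind's theorem, for a prime p not dividing disc(f) the degrees of the irreducible factors of f mod p form the cycle type of an element of G. Factoring f modulo the 5 such primes p <= 13 (skipping 2, which divides the discriminant), each new pattern first appears at: mod 3: f = (x^5 + 2x^4 + x^3 + x^2 + x + 2), pattern 5; mod 5: f = (x)(x^4 + 2), pattern 4+1; mod 13: f = (x + 4)(x + 6)(x^3 + 8x^2 + 10x + 4), pattern 3+1+1. No other pattern occurs in this range, so the set of observed cycle types is {5, 4+1, 3+1+1}. Among the candidates above, the only group containing elements of all these cycle types is S_5 (5T5) — F_20 (5T3) lacks at least one of them. Hence G = S_5 (5T5), of order 120.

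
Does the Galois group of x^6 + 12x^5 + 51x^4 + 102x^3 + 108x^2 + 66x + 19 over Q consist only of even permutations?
The polynomial is irreducible of degree 6 over Q. Its discriminant is -151585344, which is not a perfect square. A Galois group lies in the alternating group exactly when the discriminant is a square in Q, so the Galois group (A_4 x C_2) is not contained in A_6.

No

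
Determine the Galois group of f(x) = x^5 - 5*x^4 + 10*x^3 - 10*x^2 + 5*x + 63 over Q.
F_20 (also written F20)

The polynomial f is an irreducible quintic over Q, so G = Gal(f/Q) is a transitive subgroup of S_5: one of C_5 (5T1, order 5), D_5 (5T2, order 10), F_20 (5T3, order 20), A_5 (5T4, order 60) or S_5 (5T5, order 120). The discriminant of f is 52428800000, which is not a perfect square, so G is not contained in A_5. The transitive groups of degree 5 not contained in A_5 are: F_20 (5T3, order 20), S_5 (5T5, order 120). By Dedekind's theorem, for a prime p not dividing disc(f) the degrees of the irreducible factors of f mod p form the cycle type of an element of G. Factoring f modulo the 18 such primes p <= 71 (skipping 2, 5, which divide the discriminant), each new pattern first appears at: mod 3: f = (x)(x^4 + x^3 + x^2 + 2x + 2), pattern 4+1; mod 11: f = (x^5 + 6x^4 + 10x^3 + x^2 + 5x + 8), pattern 5; mod 19: f = (x + 10)(x^2 + 6)(x^2 + 4x + 2), pattern 2+2+1. No other pattern occurs in this range, so the set of observed cycle types is {4+1, 5, 2+2+1}. The candidates containing elements of all these cycle types are F_20 (5T3) of order 20, S_5 (5T5) of order 120; the others are excluded. The observed types are precisely the cycle types that occur in F_20 (5T3) (apart from the identity). Each of the other remaining candidates has further cycle types, and by the Chebotarev density theorem the matching factorization patterns would occur for a proportion of primes equal to their share of the group: S_5 (5T5) additionally contains elements of type 3+2, 3+1+1, 2+1+1+1 (50 of its 120 elements, about 42% of primes). None of the 18 primes tested shows any such pattern (for each of these groups the chance of that is below 10^-4), which rules them out. Hence G = F_20 (5T3), of order 20.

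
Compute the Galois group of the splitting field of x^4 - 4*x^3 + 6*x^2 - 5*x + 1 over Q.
The polynomial is an irreducible quartic over Q and its discriminant is -283, which is not a perfect square, so the Galois group is not contained in A_4. The resolvent cubic y^3 - 6*y^2 + 16*y - 17 is irreducible over Q. An irreducible resolvent with non-square discriminant gives S_4.

4T5: S_4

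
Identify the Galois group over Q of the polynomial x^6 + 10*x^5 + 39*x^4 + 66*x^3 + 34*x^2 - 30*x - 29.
A_4 (also written A4)

The polynomial f is an irreducible sextic over Q, so G = Gal(f/Q) is one of the 16 transitive subgroups 6T1, ..., 6T16 of S_6. The discriminant of f is 13191900736 = 114856^2, a perfect square, so G is contained in A_6. The transitive groups of degree 6 contained in A_6 are: A_4 (6T4, order 12), S_4 (6T7, order 24), (C_3 x C_3) : C_4 (6T10, order 36), PSL(2,5) (6T12, order 60), A_6 (6T15, order 360). By Dedekind's theorem, for a prime p not dividing disc(f) the degrees of the irreducible factors of f mod p form the cycle type of an element of G. Factoring f modulo the 33 such primes p <= 149 (skipping 2, 7, which divide the discriminant), each new pattern first appears at: mod 3: f = (x^3 + 2x + 2)(x^3 + x^2 + x + 2), pattern 3+3; mod 13: f = (x + 8)(x + 12)(x^2 + 5x + 11)(x^2 + 11x + 12), pattern 2+2+1+1. No other pattern occurs in this range, so the set of observed cycle types is {3+3, 2+2+1+1}. The candidates containing elements of all these cycle types are A_4 (6T4) of order 12, S_4 (6T7) of order 24, (C_3 x C_3) : C_4 (6T10) of order 36, PSL(2,5) (6T12) of order 60, A_6 (6T15) of order 360; the others are excluded. The observed types are precisely the cycle types that occur in A_4 (6T4) (apart from the identity). Each of the other remaining candidates has further cycle types, and by the Chebotarev density theorem the matching factorization patterns would occur for a proportion of primes equal to their share of the group: S_4 (6T7) additionally contains elements of type 4+2 (6 of its 24 elements, about 25% of primes); (C_3 x C_3) : C_4 (6T10) additionally contains elements of type 4+2, 3+1+1+1 (22 of its 36 elements, about 61% of primes); PSL(2,5) (6T12) additionally contains elements of type 5+1 (24 of its 60 elements, about 40% of primes); A_6 (6T15) additionally contains elements of type 5+1, 4+2, 3+1+1+1 (274 of its 360 elements, about 76% of primes). None of the 33 primes tested shows any such pattern (for each of these groups the chance of that is below 10^-4), which rules them out. Hence G = A_4 (6T4), of order 12.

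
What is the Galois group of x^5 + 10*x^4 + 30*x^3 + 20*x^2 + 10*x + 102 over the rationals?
The polynomial f is an irreducible quintic over Q, so G = Gal(f/Q) is a transitive subgroup of S_5: one of C_5 (5T1, order 5), D_5 (5T2, order 10), F_20 (5T3, order 20), A_5 (5T4, order 60) or S_5 (5T5, order 120). The discriminant of f is 31250000, which is not a perfect square, so G is not contained in A_5. The transitive groups of degree 5 not contained in A_5 are: F_20 (5T3, order 20), S_5 (5T5, order 120). By Dedekind's theorem, for a prime p not dividing disc(f) the degrees of the irreducible factors of f mod p form the cycle type of an element of G. Factoring f modulo the 18 such primes p <= 71 (skipping 2, 5, which divide the discriminant), each new pattern first appears at: mod 3: f = (x)(x^4 + x^3 + 2x + 1), pattern 4+1; mod 11: f = (x^5 + 10x^4 + 8x^3 + 9x^2 + 10x + 3), pattern 5; mod 19: f = (x + 15)(x^2 + x + 10)(x^2 + 13x + 6), pattern 2+2+1. No other pattern occurs in this range, so the set of observed cycle types is {4+1, 5, 2+2+1}. The candidates containing elements of all these cycle types are F_20 (5T3) of order 20, S_5 (5T5) of order 120; the others are excluded. The observed types are precisely the cycle types that occur in F_20 (5T3) (apart from the identity). Each of the other remaining candidates has further cycle types, and by the Chebotarev density theorem the matching factorization patterns would occur for a proportion of primes equal to their share of the group: S_5 (5T5) additionally contains elements of type 3+2, 3+1+1, 2+1+1+1 (50 of its 120 elements, about 42% of primes). None of the 18 primes tested shows any such pattern (for each of these groups the chance of that is below 10^-4), which rules them out. Hence G = F_20 (5T3), of order 20.

F_20 (order 20)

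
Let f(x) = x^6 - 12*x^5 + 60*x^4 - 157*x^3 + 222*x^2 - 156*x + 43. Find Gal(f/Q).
C_3 x S_3 (also written G18)

The polynomial f is an irreducible sextic over Q, so G = Gal(f/Q) is one of the 16 transitive subgroups 6T1, ..., 6T16 of S_6. The discriminant of f is -177147, which is not a perfect square, so G is not contained in A_6. The transitive groups of degree 6 not contained in A_6 are: C_6 (6T1, order 6), S_3 (6T2, order 6), D_6 (6T3, order 12), C_3 x S_3 (6T5, order 18), A_4 x C_2 (6T6, order 24), S_4 (6T8, order 24), S_3 x S_3 (6T9, order 36), S_4 x C_2 (6T11, order 48), (S_3 x S_3) : C_2 (6T13, order 72), PGL(2,5) (6T14, order 120), S_6 (6T16, order 720). By Dedekind's theorem, for a prime p not dividing disc(f) the degrees of the irreducible factors of f mod p form the cycle type of an element of G. Factoring f modulo the 33 such primes p <= 139 (skipping 3, which divides the discriminant), each new pattern first appears at: mod 2: f = (x^6 + x^3 + 1), pattern 6; mod 7: f = (x + 1)(x + 3)(x + 4)(x^3 + x^2 + 5x + 3), pattern 3+1+1+1; mod 17: f = (x^2 + x + 1)(x^2 + 9x + 2)(x^2 + 12x + 13), pattern 2+2+2; mod 19: f = (x^3 + 13x^2 + 12x + 1)(x^3 + 13x^2 + 12x + 5), pattern 3+3; mod 73: f = (x + 40)(x + 41)(x + 42)(x + 49)(x + 50)(x + 58), pattern 1+1+1+1+1+1. No other pattern occurs in this range, so the set of observed cycle types is {6, 3+1+1+1, 2+2+2, 3+3, 1+1+1+1+1+1}. The candidates containing elements of all these cycle types are C_3 x S_3 (6T5) of order 18, S_3 x S_3 (6T9) of order 36, (S_3 x S_3) : C_2 (6T13) of order 72, S_6 (6T16) of order 720; the others are excluded. The observed types are precisely the cycle types that occur in C_3 x S_3 (6T5). Each of the other remaining candidates has further cycle types, and by the Chebotarev density theorem the matching factorization patterns would occur for a proportion of primes equal to their share of the group: S_3 x S_3 (6T9) additionally contains elements of type 2+2+1+1 (9 of its 36 elements, about 25% of primes); (S_3 x S_3) : C_2 (6T13) additionally contains elements of type 4+2, 3+2+1, 2+2+1+1, 2+1+1+1+1 (45 of its 72 elements, about 62% of primes); S_6 (6T16) additionally contains elements of type 5+1, 4+2, 4+1+1, 3+2+1, 2+2+1+1, 2+1+1+1+1 (504 of its 720 elements, about 70% of primes). None of the 33 primes tested shows any such pattern (for each of these groups the chance of that is below 10^-4), which rules them out. Hence G = C_3 x S_3 (6T5), of order 18.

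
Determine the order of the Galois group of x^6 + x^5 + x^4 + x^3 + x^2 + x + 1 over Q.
The degree of the splitting field over Q equals the order of the Galois group, so first determine the group. The polynomial f is an irreducible sextic over Q, so G = Gal(f/Q) is one of the 16 transitive subgroups 6T1, ..., 6T16 of S_6. The discriminant of f is -16807, which is not a perfect square, so G is not contained in A_6. The transitive groups of degree 6 not contained in A_6 are: C_6 (6T1, order 6), S_3 (6T2, order 6), D_6 (6T3, order 12), C_3 x S_3 (6T5, order 18), A_4 x C_2 (6T6, order 24), S_4 (6T8, order 24), S_3 x S_3 (6T9, order 36), S_4 x C_2 (6T11, order 48), (S_3 x S_3) : C_2 (6T13, order 72), PGL(2,5) (6T14, order 120), S_6 (6T16, order 720). By Dedekind's theorem, for a prime p not dividing disc(f) the degrees of the irreducible factors of f mod p form the cycle type of an element of G. Factoring f modulo the 37 such primes p <= 163 (skipping 7, which divides the discriminant), each new pattern first appears at: mod 2: f = (x^3 + x + 1)(x^3 + x^2 + 1), pattern 3+3; mod 3: f = (x^6 + x^5 + x^4 + x^3 + x^2 + x + 1), pattern 6; mod 13: f = (x^2 + 3x + 1)(x^2 + 5x + 1)(x^2 + 6x + 1), pattern 2+2+2; mod 29: f = (x + 4)(x + 5)(x + 6)(x + 9)(x + 13)(x + 22), pattern 1+1+1+1+1+1. No other pattern occurs in this range, so the set of observed cycle types is {3+3, 6, 2+2+2, 1+1+1+1+1+1}. The candidates containing elements of all these cycle types are C_6 (6T1) of order 6, D_6 (6T3) of order 12, C_3 x S_3 (6T5) of order 18, A_4 x C_2 (6T6) of order 24, S_3 x S_3 (6T9) of order 36, S_4 x C_2 (6T11) of order 48, (S_3 x S_3) : C_2 (6T13) of order 72, PGL(2,5) (6T14) of order 120, S_6 (6T16) of order 720; the others are excluded. The observed types are precisely the cycle types that occur in C_6 (6T1). Each of the other remaining candidates has further cycle types, and by the Chebotarev density theorem the matching factorization patterns would occur for a proportion of primes equal to their share of the group: D_6 (6T3) additionally contains elements of type 2+2+1+1 (3 of its 12 elements, about 25% of primes); C_3 x S_3 (6T5) additionally contains elements of type 3+1+1+1 (4 of its 18 elements, about 22% of primes); A_4 x C_2 (6T6) additionally contains elements of type 2+2+1+1, 2+1+1+1+1 (6 of its 24 elements, about 25% of primes); S_3 x S_3 (6T9) additionally contains elements of type 3+1+1+1, 2+2+1+1 (13 of its 36 elements, about 36% of primes); S_4 x C_2 (6T11) additionally contains elements of type 4+2, 4+1+1, 2+2+1+1, 2+1+1+1+1 (24 of its 48 elements, about 50% of primes); (S_3 x S_3) : C_2 (6T13) additionally contains elements of type 4+2, 3+2+1, 3+1+1+1, 2+2+1+1, 2+1+1+1+1 (49 of its 72 elements, about 68% of primes); PGL(2,5) (6T14) additionally contains elements of type 5+1, 4+1+1, 2+2+1+1 (69 of its 120 elements, about 58% of primes); S_6 (6T16) additionally contains elements of type 5+1, 4+2, 4+1+1, 3+2+1, 3+1+1+1, 2+2+1+1, 2+1+1+1+1 (544 of its 720 elements, about 76% of primes). None of the 37 primes tested shows any such pattern (for each of these groups the chance of that is below 10^-4), which rules them out. Hence G = C_6 (6T1), of order 6. The Galois group C_6 (6T1) has order 6, so the splitting field has degree 6 over Q.

6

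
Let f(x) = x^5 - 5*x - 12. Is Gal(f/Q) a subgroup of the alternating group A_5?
The polynomial is irreducible of degree 5 over Q. Its discriminant is 64000000 = 8000^2, a perfect square. A Galois group lies in the alternating group exactly when the discriminant is a square in Q, so the Galois group (D_5) is contained in A_5.

Yes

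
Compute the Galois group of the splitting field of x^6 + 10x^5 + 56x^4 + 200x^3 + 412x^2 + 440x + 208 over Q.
The polynomial f is an irreducible sextic over Q, so G = Gal(f/Q) is one of the 16 transitive subgroups 6T1, ..., 6T16 of S_6. The discriminant of f is -61152952320000, which is not a perfect square, so G is not contained in A_6. The transitive groups of degree 6 not contained in A_6 are: C_6 (6T1, order 6), S_3 (6T2, order 6), D_6 (6T3, order 12), C_3 x S_3 (6T5, order 18), A_4 x C_2 (6T6, order 24), S_4 (6T8, order 24), S_3 x S_3 (6T9, order 36), S_4 x C_2 (6T11, order 48), (S_3 x S_3) : C_2 (6T13, order 72), PGL(2,5) (6T14, order 120), S_6 (6T16, order 720). By Dedekind's theorem, for a prime p not dividing disc(f) the degrees of the irreducible factors of f mod p form the cycle type of an element of G. Factoring f modulo the 22 such primes p <= 97 (skipping 2, 3, 5, which divide the discriminant), each new pattern first appears at: mod 7: f = (x^2 + x + 3)(x^2 + 4x + 5)(x^2 + 5x + 5), pattern 2+2+2; mod 11: f = (x^3 + 10x + 4)(x^3 + 10x^2 + 2x + 8), pattern 3+3; mod 13: f = (x)(x + 11)(x^4 + 12x^3 + 2x^2 + 9x + 1), pattern 4+1+1; mod 43: f = (x + 22)(x + 38)(x^2 + 12x + 14)(x^2 + 24x + 26), pattern 2+2+1+1. No other pattern occurs in this range, so the set of observed cycle types is {2+2+2, 3+3, 4+1+1, 2+2+1+1}. The candidates containing elements of all these cycle types are S_4 (6T8) of order 24, S_4 x C_2 (6T11) of order 48, PGL(2,5) (6T14) of order 120, S_6 (6T16) of order 720; the others are excluded. The observed types are precisely the cycle types that occur in S_4 (6T8) (apart from the identity). Each of the other remaining candidates has further cycle types, and by the Chebotarev density theorem the matching factorization patterns would occur for a proportion of primes equal to their share of the group: S_4 x C_2 (6T11) additionally contains elements of type 6, 4+2, 2+1+1+1+1 (17 of its 48 elements, about 35% of primes); PGL(2,5) (6T14) additionally contains elements of type 6, 5+1 (44 of its 120 elements, about 37% of primes); S_6 (6T16) additionally contains elements of type 6, 5+1, 4+2, 3+2+1, 3+1+1+1, 2+1+1+1+1 (529 of its 720 elements, about 73% of primes). None of the 22 primes tested shows any such pattern (for each of these groups the chance of that is below 10^-4), which rules them out. Hence G = S_4 (6T8), of order 24.

6T8: S_4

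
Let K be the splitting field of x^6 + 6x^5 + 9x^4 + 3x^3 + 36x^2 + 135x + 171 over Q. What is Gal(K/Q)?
The polynomial f is an irreducible sextic over Q, so G = Gal(f/Q) is one of the 16 transitive subgroups 6T1, ..., 6T16 of S_6. The discriminant of f is -63822230816067, which is not a perfect square, so G is not contained in A_6. The transitive groups of degree 6 not contained in A_6 are: C_6 (6T1, order 6), S_3 (6T2, order 6), D_6 (6T3, order 12), C_3 x S_3 (6T5, order 18), A_4 x C_2 (6T6, order 24), S_4 (6T8, order 24), S_3 x S_3 (6T9, order 36), S_4 x C_2 (6T11, order 48), (S_3 x S_3) : C_2 (6T13, order 72), PGL(2,5) (6T14, order 120), S_6 (6T16, order 720). By Dedekind's theorem, for a prime p not dividing disc(f) the degrees of the irreducible factors of f mod p form the cycle type of an element of G. Factoring f modulo the 37 such primes p <= 173 (skipping 3, 19, 37, which divide the discriminant), each new pattern first appears at: mod 2: f = (x^6 + x^4 + x^3 + x + 1), pattern 6; mod 7: f = (x^3 + 3x^2 + x + 4)(x^3 + 3x^2 + 6x + 6), pattern 3+3; mod 17: f = (x^2 + 7)(x^2 + 2x + 12)(x^2 + 4x + 16), pattern 2+2+2; mod 73: f = (x + 1)(x + 16)(x + 29)(x + 46)(x + 65)(x + 68), pattern 1+1+1+1+1+1. No other pattern occurs in this range, so the set of observed cycle types is {6, 3+3, 2+2+2, 1+1+1+1+1+1}. The candidates containing elements of all these cycle types are C_6 (6T1) of order 6, D_6 (6T3) of order 12, C_3 x S_3 (6T5) of order 18, A_4 x C_2 (6T6) of order 24, S_3 x S_3 (6T9) of order 36, S_4 x C_2 (6T11) of order 48, (S_3 x S_3) : C_2 (6T13) of order 72, PGL(2,5) (6T14) of order 120, S_6 (6T16) of order 720; the others are excluded. The observed types are precisely the cycle types that occur in C_6 (6T1). Each of the other remaining candidates has further cycle types, and by the Chebotarev density theorem the matching factorization patterns would occur for a proportion of primes equal to their share of the group: D_6 (6T3) additionally contains elements of type 2+2+1+1 (3 of its 12 elements, about 25% of primes); C_3 x S_3 (6T5) additionally contains elements of type 3+1+1+1 (4 of its 18 elements, about 22% of primes); A_4 x C_2 (6T6) additionally contains elements of type 2+2+1+1, 2+1+1+1+1 (6 of its 24 elements, about 25% of primes); S_3 x S_3 (6T9) additionally contains elements of type 3+1+1+1, 2+2+1+1 (13 of its 36 elements, about 36% of primes); S_4 x C_2 (6T11) additionally contains elements of type 4+2, 4+1+1, 2+2+1+1, 2+1+1+1+1 (24 of its 48 elements, about 50% of primes); (S_3 x S_3) : C_2 (6T13) additionally contains elements of type 4+2, 3+2+1, 3+1+1+1, 2+2+1+1, 2+1+1+1+1 (49 of its 72 elements, about 68% of primes); PGL(2,5) (6T14) additionally contains elements of type 5+1, 4+1+1, 2+2+1+1 (69 of its 120 elements, about 58% of primes); S_6 (6T16) additionally contains elements of type 5+1, 4+2, 4+1+1, 3+2+1, 3+1+1+1, 2+2+1+1, 2+1+1+1+1 (544 of its 720 elements, about 76% of primes). None of the 37 primes tested shows any such pattern (for each of these groups the chance of that is below 10^-4), which rules them out. Hence G = C_6 (6T1), of order 6.

C_6, the cyclic group of order 6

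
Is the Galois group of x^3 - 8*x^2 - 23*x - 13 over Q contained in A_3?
The polynomial is irreducible of degree 3 over Q. Its discriminant is 8281 = 91^2, a perfect square. A Galois group lies in the alternating group exactly when the discriminant is a square in Q, so the Galois group (C_3) is contained in A_3.

Yes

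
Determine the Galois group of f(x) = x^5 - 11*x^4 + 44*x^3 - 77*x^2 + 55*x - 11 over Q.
C_5

The polynomial f is an irreducible quintic over Q, so G = Gal(f/Q) is a transitive subgroup of S_5: one of C_5 (5T1, order 5), D_5 (5T2, order 10), F_20 (5T3, order 20), A_5 (5T4, order 60) or S_5 (5T5, order 120). The discriminant of f is 14641 = 121^2, a perfect square, so G is contained in A_5. The transitive groups of degree 5 contained in A_5 are: C_5 (5T1, order 5), D_5 (5T2, order 10), A_5 (5T4, order 60). By Dedekind's theorem, for a prime p not dividing disc(f) the degrees of the irreducible factors of f mod p form the cycle type of an element of G. Factoring f modulo the 14 such primes p <= 47 (skipping 11, which divides the discriminant), each new pattern first appears at: mod 2: f = (x^5 + x^4 + x^2 + x + 1), pattern 5; mod 23: f = (x + 2)(x + 4)(x + 8)(x + 9)(x + 12), pattern 1+1+1+1+1. No other pattern occurs in this range, so the set of observed cycle types is {5, 1+1+1+1+1}. The candidates containing elements of all these cycle types are C_5 (5T1) of order 5, D_5 (5T2) of order 10, A_5 (5T4) of order 60; the others are excluded. The observed types are precisely the cycle types that occur in C_5 (5T1). Each of the other remaining candidates has further cycle types, and by the Chebotarev density theorem the matching factorization patterns would occur for a proportion of primes equal to their share of the group: D_5 (5T2) additionally contains elements of type 2+2+1 (5 of its 10 elements, about 50% of primes); A_5 (5T4) additionally contains elements of type 3+1+1, 2+2+1 (35 of its 60 elements, about 58% of primes). None of the 14 primes tested shows any such pattern (for each of these groups the chance of that is below 10^-4), which rules them out. Hence G = C_5 (5T1), of order 5.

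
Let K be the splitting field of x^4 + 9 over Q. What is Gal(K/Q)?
V_4, the Klein four-group

The polynomial is an irreducible quartic over Q and its discriminant is 186624 = 432^2, a perfect square, so the Galois group is contained in A_4. The resolvent cubic y^3 - 36*y splits completely over Q, which gives the Klein four-group V_4.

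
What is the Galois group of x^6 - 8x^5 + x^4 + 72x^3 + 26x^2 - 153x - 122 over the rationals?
The polynomial f is an irreducible sextic over Q, so G = Gal(f/Q) is one of the 16 transitive subgroups 6T1, ..., 6T16 of S_6. The discriminant of f is 30991489 = 5567^2, a perfect square, so G is contained in A_6. The transitive groups of degree 6 contained in A_6 are: A_4 (6T4, order 12), S_4 (6T7, order 24), (C_3 x C_3) : C_4 (6T10, order 36), PSL(2,5) (6T12, order 60), A_6 (6T15, order 360). By Dedekind's theorem, for a prime p not dividing disc(f) the degrees of the irreducible factors of f mod p form the cycle type of an element of G. Factoring f modulo the 21 such primes p <= 79 (skipping 19, which divides the discriminant), each new pattern first appears at: mod 2: f = (x)(x^5 + x^3 + 1), pattern 5+1; mod 7: f = (x^3 + x^2 + 6x + 5)(x^3 + 5x^2 + 4x + 5), pattern 3+3; mod 61: f = (x)(x + 60)(x^2 + 25x + 56)(x^2 + 29x + 6), pattern 2+2+1+1. No other pattern occurs in this range, so the set of observed cycle types is {5+1, 3+3, 2+2+1+1}. The candidates containing elements of all these cycle types are PSL(2,5) (6T12) of order 60, A_6 (6T15) of order 360; the others are excluded. The observed types are precisely the cycle types that occur in PSL(2,5) (6T12) (apart from the identity). Each of the other remaining candidates has further cycle types, and by the Chebotarev density theorem the matching factorization patterns would occur for a proportion of primes equal to their share of the group: A_6 (6T15) additionally contains elements of type 4+2, 3+1+1+1 (130 of its 360 elements, about 36% of primes). None of the 21 primes tested shows any such pattern (for each of these groups the chance of that is below 10^-4), which rules them out. Hence G = PSL(2,5) (6T12), of order 60.

PSL(2,5) (also written A5(6))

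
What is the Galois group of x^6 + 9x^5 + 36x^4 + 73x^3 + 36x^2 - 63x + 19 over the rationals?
The polynomial f is an irreducible sextic over Q, so G = Gal(f/Q) is one of the 16 transitive subgroups 6T1, ..., 6T16 of S_6. The discriminant of f is -12706684710912, which is not a perfect square, so G is not contained in A_6. The transitive groups of degree 6 not contained in A_6 are: C_6 (6T1, order 6), S_3 (6T2, order 6), D_6 (6T3, order 12), C_3 x S_3 (6T5, order 18), A_4 x C_2 (6T6, order 24), S_4 (6T8, order 24), S_3 x S_3 (6T9, order 36), S_4 x C_2 (6T11, order 48), (S_3 x S_3) : C_2 (6T13, order 72), PGL(2,5) (6T14, order 120), S_6 (6T16, order 720). By Dedekind's theorem, for a prime p not dividing disc(f) the degrees of the irreducible factors of f mod p form the cycle type of an element of G. Factoring f modulo the 37 such primes p <= 167 (skipping 2, 3, which divide the discriminant), each new pattern first appears at: mod 5: f = (x^6 + 4x^5 + x^4 + 3x^3 + x^2 + 2x + 4), pattern 6; mod 7: f = (x^3 + 4x^2 + 3x + 1)(x^3 + 5x^2 + 6x + 5), pattern 3+3; mod 17: f = (x^2 + 12)(x^2 + 12x + 5)(x^2 + 14x + 4), pattern 2+2+2; mod 19: f = (x)(x + 2)(x + 3)(x + 5)(x + 6)(x + 12), pattern 1+1+1+1+1+1. No other pattern occurs in this range, so the set of observed cycle types is {6, 3+3, 2+2+2, 1+1+1+1+1+1}. The candidates containing elements of all these cycle types are C_6 (6T1) of order 6, D_6 (6T3) of order 12, C_3 x S_3 (6T5) of order 18, A_4 x C_2 (6T6) of order 24, S_3 x S_3 (6T9) of order 36, S_4 x C_2 (6T11) of order 48, (S_3 x S_3) : C_2 (6T13) of order 72, PGL(2,5) (6T14) of order 120, S_6 (6T16) of order 720; the others are excluded. The observed types are precisely the cycle types that occur in C_6 (6T1). Each of the other remaining candidates has further cycle types, and by the Chebotarev density theorem the matching factorization patterns would occur for a proportion of primes equal to their share of the group: D_6 (6T3) additionally contains elements of type 2+2+1+1 (3 of its 12 elements, about 25% of primes); C_3 x S_3 (6T5) additionally contains elements of type 3+1+1+1 (4 of its 18 elements, about 22% of primes); A_4 x C_2 (6T6) additionally contains elements of type 2+2+1+1, 2+1+1+1+1 (6 of its 24 elements, about 25% of primes); S_3 x S_3 (6T9) additionally contains elements of type 3+1+1+1, 2+2+1+1 (13 of its 36 elements, about 36% of primes); S_4 x C_2 (6T11) additionally contains elements of type 4+2, 4+1+1, 2+2+1+1, 2+1+1+1+1 (24 of its 48 elements, about 50% of primes); (S_3 x S_3) : C_2 (6T13) additionally contains elements of type 4+2, 3+2+1, 3+1+1+1, 2+2+1+1, 2+1+1+1+1 (49 of its 72 elements, about 68% of primes); PGL(2,5) (6T14) additionally contains elements of type 5+1, 4+1+1, 2+2+1+1 (69 of its 120 elements, about 58% of primes); S_6 (6T16) additionally contains elements of type 5+1, 4+2, 4+1+1, 3+2+1, 3+1+1+1, 2+2+1+1, 2+1+1+1+1 (544 of its 720 elements, about 76% of primes). None of the 37 primes tested shows any such pattern (for each of these groups the chance of that is below 10^-4), which rules them out. Hence G = C_6 (6T1), of order 6.

C_6, the cyclic group of order 6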